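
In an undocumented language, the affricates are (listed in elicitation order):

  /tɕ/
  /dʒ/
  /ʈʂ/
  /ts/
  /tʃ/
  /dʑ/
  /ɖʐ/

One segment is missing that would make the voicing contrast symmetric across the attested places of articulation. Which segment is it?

place of articulation  voiceless  voiced  
alveolar          ts        —       
postalveolar      tʃ        dʒ      
retroflex         ʈʂ        ɖʐ      
alveolo-palatal   tɕ        dʑ      
The alveolar row has no voiced member, so the gap is the voiced alveolar affricate /dz/.

/dz/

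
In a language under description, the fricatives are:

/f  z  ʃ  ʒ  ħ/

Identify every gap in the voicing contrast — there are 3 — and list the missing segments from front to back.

/v/, /s/, /ʕ/

Voiceless: /f/ (labiodental), /ʃ/ (postalveolar), /ħ/ (pharyngeal).
Voiced: /z/ (alveolar), /ʒ/ (postalveolar).
Gaps, from front to back: labiodental lacks voiced (/v/); alveolar lacks voiceless (/s/); pharyngeal lacks voiced (/ʕ/).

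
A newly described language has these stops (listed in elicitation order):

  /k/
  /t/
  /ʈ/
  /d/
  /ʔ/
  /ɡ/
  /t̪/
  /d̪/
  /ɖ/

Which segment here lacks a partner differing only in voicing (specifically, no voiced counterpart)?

Dental: /t̪/ ~ /d̪/
Alveolar: /t/ ~ /d/
Retroflex: /ʈ/ ~ /ɖ/
Velar: /k/ ~ /ɡ/
Glottal: only /ʔ/ (voiceless); no voiced partner.
So /ʔ/ is the unpaired segment.

/ʔ/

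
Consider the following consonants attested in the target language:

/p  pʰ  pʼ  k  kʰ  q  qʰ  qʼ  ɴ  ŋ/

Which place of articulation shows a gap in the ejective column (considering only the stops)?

bilabial: plain /p/, aspirated /pʰ/, ejective /pʼ/.
velar: plain /k/, aspirated /kʰ/, ejective —.
uvular: plain /q/, aspirated /qʰ/, ejective /qʼ/.
Every place of articulation has an ejective member except velar, where /kʼ/ would be expected.

velar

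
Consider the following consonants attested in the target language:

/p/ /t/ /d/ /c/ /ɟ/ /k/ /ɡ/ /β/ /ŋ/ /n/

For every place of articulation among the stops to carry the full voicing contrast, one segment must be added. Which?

/b/

place of articulation  voiceless  voiced  
bilabial          p         —       
alveolar          t         d       
palatal           c         ɟ       
velar             k         ɡ       
The bilabial row has no voiced member, so the gap is the voiced bilabial stop /b/.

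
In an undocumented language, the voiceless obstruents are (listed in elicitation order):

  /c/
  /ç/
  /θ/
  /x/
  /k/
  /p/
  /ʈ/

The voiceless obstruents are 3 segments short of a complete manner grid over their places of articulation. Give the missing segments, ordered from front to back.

/ɸ/, /t̪/, /ʂ/

bilabial: stop /p/, fricative —.
dental: stop —, fricative /θ/.
retroflex: stop /ʈ/, fricative —.
palatal: stop /c/, fricative /ç/.
velar: stop /k/, fricative /x/.
Gaps, from front to back: bilabial lacks fricative (/ɸ/); dental lacks stop (/t̪/); retroflex lacks fricative (/ʂ/).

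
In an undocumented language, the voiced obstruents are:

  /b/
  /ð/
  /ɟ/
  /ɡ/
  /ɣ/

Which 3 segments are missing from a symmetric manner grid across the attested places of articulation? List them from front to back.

/β/, /d̪/, /ʝ/

bilabial: stop /b/, fricative —.
dental: stop —, fricative /ð/.
palatal: stop /ɟ/, fricative —.
velar: stop /ɡ/, fricative /ɣ/.
Gaps, from front to back: bilabial lacks fricative (/β/); dental lacks stop (/d̪/); palatal lacks fricative (/ʝ/).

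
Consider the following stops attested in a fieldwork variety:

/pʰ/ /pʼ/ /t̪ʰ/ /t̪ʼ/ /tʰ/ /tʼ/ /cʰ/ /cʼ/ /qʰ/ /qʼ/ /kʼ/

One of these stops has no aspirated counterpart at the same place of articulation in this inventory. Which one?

Bilabial: /pʰ/ ~ /pʼ/
Dental: /t̪ʰ/ ~ /t̪ʼ/
Alveolar: /tʰ/ ~ /tʼ/
Palatal: /cʰ/ ~ /cʼ/
Uvular: /qʰ/ ~ /qʼ/
Velar: only /kʼ/ (ejective); no aspirated partner.
So /kʼ/ is the unpaired segment.

/kʼ/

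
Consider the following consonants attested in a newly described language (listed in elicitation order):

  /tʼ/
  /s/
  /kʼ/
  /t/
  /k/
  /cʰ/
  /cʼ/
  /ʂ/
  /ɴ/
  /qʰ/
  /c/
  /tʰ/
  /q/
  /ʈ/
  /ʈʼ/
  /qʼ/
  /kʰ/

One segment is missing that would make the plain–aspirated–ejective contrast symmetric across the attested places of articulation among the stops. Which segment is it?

/ʈʰ/

alveolar: plain /t/, aspirated /tʰ/, ejective /tʼ/.
retroflex: plain /ʈ/, aspirated —, ejective /ʈʼ/.
palatal: plain /c/, aspirated /cʰ/, ejective /cʼ/.
velar: plain /k/, aspirated /kʰ/, ejective /kʼ/.
uvular: plain /q/, aspirated /qʰ/, ejective /qʼ/.
The retroflex row has no aspirated member, so the gap is the aspirated retroflex stop /ʈʰ/.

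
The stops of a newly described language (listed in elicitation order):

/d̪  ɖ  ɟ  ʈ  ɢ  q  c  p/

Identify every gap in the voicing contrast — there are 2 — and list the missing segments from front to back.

/b/, /t̪/

Voiceless: /p/ (bilabial), /ʈ/ (retroflex), /c/ (palatal), /q/ (uvular).
Voiced: /d̪/ (dental), /ɖ/ (retroflex), /ɟ/ (palatal), /ɢ/ (uvular).
Gaps, from front to back: bilabial lacks voiced (/b/); dental lacks voiceless (/t̪/).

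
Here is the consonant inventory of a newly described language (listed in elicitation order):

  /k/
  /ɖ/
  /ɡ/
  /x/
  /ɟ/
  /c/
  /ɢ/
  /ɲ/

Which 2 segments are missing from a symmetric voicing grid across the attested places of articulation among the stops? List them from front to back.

/ʈ/, /q/

retroflex: voiceless —, voiced /ɖ/.
palatal: voiceless /c/, voiced /ɟ/.
velar: voiceless /k/, voiced /ɡ/.
uvular: voiceless —, voiced /ɢ/.
Gaps, from front to back: retroflex lacks voiceless (/ʈ/); uvular lacks voiceless (/q/).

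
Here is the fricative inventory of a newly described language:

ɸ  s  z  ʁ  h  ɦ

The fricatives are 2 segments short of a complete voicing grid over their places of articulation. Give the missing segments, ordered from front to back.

/β/, /χ/

Voiceless: /ɸ/ (bilabial), /s/ (alveolar), /h/ (glottal).
Voiced: /z/ (alveolar), /ʁ/ (uvular), /ɦ/ (glottal).
Gaps, from front to back: bilabial lacks voiced (/β/); uvular lacks voiceless (/χ/).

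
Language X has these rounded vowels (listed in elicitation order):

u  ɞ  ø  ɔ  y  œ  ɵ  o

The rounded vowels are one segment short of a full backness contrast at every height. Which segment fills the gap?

Front: /y/ (high), /ø/ (high-mid), /œ/ (low-mid).
Central: /ɵ/ (high-mid), /ɞ/ (low-mid).
Back: /u/ (high), /o/ (high-mid), /ɔ/ (low-mid).
The high row has no central member, so the gap is the high central rounded vowel /ʉ/.

/ʉ/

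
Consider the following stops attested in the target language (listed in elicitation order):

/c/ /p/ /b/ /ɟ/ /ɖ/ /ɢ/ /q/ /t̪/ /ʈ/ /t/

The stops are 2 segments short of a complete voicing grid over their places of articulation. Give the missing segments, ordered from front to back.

/d̪/, /d/

bilabial: voiceless /p/, voiced /b/.
dental: voiceless /t̪/, voiced —.
alveolar: voiceless /t/, voiced —.
retroflex: voiceless /ʈ/, voiced /ɖ/.
palatal: voiceless /c/, voiced /ɟ/.
uvular: voiceless /q/, voiced /ɢ/.
Gaps, from front to back: dental lacks voiced (/d̪/); alveolar lacks voiced (/d/).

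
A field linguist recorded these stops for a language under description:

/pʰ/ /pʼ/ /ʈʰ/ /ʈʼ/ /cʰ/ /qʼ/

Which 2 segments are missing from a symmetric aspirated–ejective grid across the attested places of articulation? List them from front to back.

place of articulation  aspirated  ejective
bilabial          pʰ        pʼ      
retroflex         ʈʰ        ʈʼ      
palatal           cʰ        —       
uvular            —         qʼ      
Gaps, from front to back: palatal lacks ejective (/cʼ/); uvular lacks aspirated (/qʰ/).

/cʼ/, /qʰ/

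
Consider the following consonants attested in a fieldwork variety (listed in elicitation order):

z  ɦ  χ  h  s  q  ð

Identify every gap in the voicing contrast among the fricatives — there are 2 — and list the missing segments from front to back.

place of articulation  voiceless  voiced  
dental            —         ð       
alveolar          s         z       
uvular            χ         —       
glottal           h         ɦ       
Gaps, from front to back: dental lacks voiceless (/θ/); uvular lacks voiced (/ʁ/).

/θ/, /ʁ/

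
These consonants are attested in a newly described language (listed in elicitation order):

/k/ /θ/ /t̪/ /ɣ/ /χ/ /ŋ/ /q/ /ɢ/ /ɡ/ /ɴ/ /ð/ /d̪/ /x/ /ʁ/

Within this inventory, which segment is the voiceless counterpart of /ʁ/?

/ʁ/ is a voiced uvular fricative.
The voiceless counterpart is a voiceless uvular fricative — in this inventory, /χ/.

/χ/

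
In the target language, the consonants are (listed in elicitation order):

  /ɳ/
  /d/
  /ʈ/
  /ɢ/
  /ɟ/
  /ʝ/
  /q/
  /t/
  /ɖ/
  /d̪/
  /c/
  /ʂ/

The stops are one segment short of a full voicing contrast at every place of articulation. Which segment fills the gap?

dental: voiceless —, voiced /d̪/.
alveolar: voiceless /t/, voiced /d/.
retroflex: voiceless /ʈ/, voiced /ɖ/.
palatal: voiceless /c/, voiced /ɟ/.
uvular: voiceless /q/, voiced /ɢ/.
The dental row has no voiceless member, so the gap is the voiceless dental stop /t̪/.

/t̪/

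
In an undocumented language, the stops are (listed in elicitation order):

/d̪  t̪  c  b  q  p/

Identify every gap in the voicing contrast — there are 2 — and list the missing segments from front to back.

/ɟ/, /ɢ/

bilabial: voiceless /p/, voiced /b/.
dental: voiceless /t̪/, voiced /d̪/.
palatal: voiceless /c/, voiced —.
uvular: voiceless /q/, voiced —.
Gaps, from front to back: palatal lacks voiced (/ɟ/); uvular lacks voiced (/ɢ/).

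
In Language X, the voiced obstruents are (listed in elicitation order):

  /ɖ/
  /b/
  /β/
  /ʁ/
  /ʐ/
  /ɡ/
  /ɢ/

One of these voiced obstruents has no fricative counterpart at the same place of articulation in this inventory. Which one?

Bilabial: /b/ ~ /β/
Retroflex: /ɖ/ ~ /ʐ/
Uvular: /ɢ/ ~ /ʁ/
Velar: only /ɡ/ (stop); no fricative partner.
So /ɡ/ is the unpaired segment.

/ɡ/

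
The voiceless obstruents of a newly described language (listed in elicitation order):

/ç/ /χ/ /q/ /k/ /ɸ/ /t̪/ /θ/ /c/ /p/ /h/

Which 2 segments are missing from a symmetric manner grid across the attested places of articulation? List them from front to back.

/x/, /ʔ/

bilabial: stop /p/, fricative /ɸ/.
dental: stop /t̪/, fricative /θ/.
palatal: stop /c/, fricative /ç/.
velar: stop /k/, fricative —.
uvular: stop /q/, fricative /χ/.
glottal: stop —, fricative /h/.
Gaps, from front to back: velar lacks fricative (/x/); glottal lacks stop (/ʔ/).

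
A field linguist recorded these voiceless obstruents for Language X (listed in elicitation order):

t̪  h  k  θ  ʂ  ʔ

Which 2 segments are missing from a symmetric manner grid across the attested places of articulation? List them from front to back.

place of articulation  stop      fricative
dental            t̪        θ       
retroflex         —         ʂ       
velar             k         —       
glottal           ʔ         h       
Gaps, from front to back: retroflex lacks stop (/ʈ/); velar lacks fricative (/x/).

/ʈ/, /x/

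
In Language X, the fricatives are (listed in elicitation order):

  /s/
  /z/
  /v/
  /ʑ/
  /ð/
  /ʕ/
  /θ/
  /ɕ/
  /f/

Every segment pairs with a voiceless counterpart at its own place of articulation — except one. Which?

/ʕ/

Labiodental: /f/ ~ /v/
Dental: /θ/ ~ /ð/
Alveolar: /s/ ~ /z/
Alveolo-palatal: /ɕ/ ~ /ʑ/
Pharyngeal: only /ʕ/ (voiced); no voiceless partner.
So /ʕ/ is the unpaired segment.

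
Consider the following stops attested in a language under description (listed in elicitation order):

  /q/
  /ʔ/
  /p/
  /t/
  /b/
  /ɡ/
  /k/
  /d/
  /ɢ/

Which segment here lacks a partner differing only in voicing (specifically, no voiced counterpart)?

Bilabial: /p/ ~ /b/
Alveolar: /t/ ~ /d/
Velar: /k/ ~ /ɡ/
Uvular: /q/ ~ /ɢ/
Glottal: only /ʔ/ (voiceless); no voiced partner.
So /ʔ/ is the unpaired segment.

/ʔ/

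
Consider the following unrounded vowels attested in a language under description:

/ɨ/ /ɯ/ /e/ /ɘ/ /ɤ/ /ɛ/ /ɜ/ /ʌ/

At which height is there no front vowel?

high

height            front     central   back    
high              —         ɨ         ɯ       
high-mid          e         ɘ         ɤ       
low-mid           ɛ         ɜ         ʌ       
Every height has a front member except high, where /i/ would be expected.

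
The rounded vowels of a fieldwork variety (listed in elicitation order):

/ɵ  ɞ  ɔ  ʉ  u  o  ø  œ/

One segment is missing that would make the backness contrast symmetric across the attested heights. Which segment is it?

Front: /ø/ (high-mid), /œ/ (low-mid).
Central: /ʉ/ (high), /ɵ/ (high-mid), /ɞ/ (low-mid).
Back: /u/ (high), /o/ (high-mid), /ɔ/ (low-mid).
The high row has no front member, so the gap is the high front rounded vowel /y/.

/y/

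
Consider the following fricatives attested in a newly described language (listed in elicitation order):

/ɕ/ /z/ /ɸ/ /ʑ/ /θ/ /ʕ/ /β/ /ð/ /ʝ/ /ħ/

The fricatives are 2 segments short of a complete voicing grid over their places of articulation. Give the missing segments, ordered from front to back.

/s/, /ç/

place of articulation  voiceless  voiced  
bilabial          ɸ         β       
dental            θ         ð       
alveolar          —         z       
alveolo-palatal   ɕ         ʑ       
palatal           —         ʝ       
pharyngeal        ħ         ʕ       
Gaps, from front to back: alveolar lacks voiceless (/s/); palatal lacks voiceless (/ç/).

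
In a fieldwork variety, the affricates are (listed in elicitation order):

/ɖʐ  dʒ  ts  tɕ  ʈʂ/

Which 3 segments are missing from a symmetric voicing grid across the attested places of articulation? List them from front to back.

Voiceless: /ts/ (alveolar), /ʈʂ/ (retroflex), /tɕ/ (alveolo-palatal).
Voiced: /dʒ/ (postalveolar), /ɖʐ/ (retroflex).
Gaps, from front to back: alveolar lacks voiced (/dz/); postalveolar lacks voiceless (/tʃ/); alveolo-palatal lacks voiced (/dʑ/).

/dz/, /tʃ/, /dʑ/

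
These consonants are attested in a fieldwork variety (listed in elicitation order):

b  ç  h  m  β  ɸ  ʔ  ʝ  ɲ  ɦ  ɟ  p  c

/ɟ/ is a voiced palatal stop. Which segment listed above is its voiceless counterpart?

The voiceless counterpart is a voiceless palatal stop — in this inventory, /c/.

/c/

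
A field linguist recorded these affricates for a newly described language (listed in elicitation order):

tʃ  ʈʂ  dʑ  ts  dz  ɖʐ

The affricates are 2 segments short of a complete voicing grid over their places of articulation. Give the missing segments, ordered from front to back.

place of articulation  voiceless  voiced  
alveolar          ts        dz      
postalveolar      tʃ        —       
retroflex         ʈʂ        ɖʐ      
alveolo-palatal   —         dʑ      
Gaps, from front to back: postalveolar lacks voiced (/dʒ/); alveolo-palatal lacks voiceless (/tɕ/).

/dʒ/, /tɕ/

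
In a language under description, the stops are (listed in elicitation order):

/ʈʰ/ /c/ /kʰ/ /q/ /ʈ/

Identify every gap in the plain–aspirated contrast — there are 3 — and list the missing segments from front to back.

place of articulation  plain     aspirated
retroflex         ʈ         ʈʰ      
palatal           c         —       
velar             —         kʰ      
uvular            q         —       
Gaps, from front to back: palatal lacks aspirated (/cʰ/); velar lacks plain (/k/); uvular lacks aspirated (/qʰ/).

/cʰ/, /k/, /qʰ/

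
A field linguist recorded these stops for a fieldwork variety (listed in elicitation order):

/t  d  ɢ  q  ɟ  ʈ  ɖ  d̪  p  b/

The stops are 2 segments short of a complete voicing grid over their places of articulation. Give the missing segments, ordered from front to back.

/t̪/, /c/

Voiceless: /p/ (bilabial), /t/ (alveolar), /ʈ/ (retroflex), /q/ (uvular).
Voiced: /b/ (bilabial), /d̪/ (dental), /d/ (alveolar), /ɖ/ (retroflex), /ɟ/ (palatal), /ɢ/ (uvular).
Gaps, from front to back: dental lacks voiceless (/t̪/); palatal lacks voiceless (/c/).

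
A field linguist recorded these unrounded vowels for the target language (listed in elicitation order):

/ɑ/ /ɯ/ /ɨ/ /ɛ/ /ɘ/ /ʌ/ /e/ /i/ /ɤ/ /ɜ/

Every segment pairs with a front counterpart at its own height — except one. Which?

/ɑ/

High: /i/ ~ /ɨ/ ~ /ɯ/
High-mid: /e/ ~ /ɘ/ ~ /ɤ/
Low-mid: /ɛ/ ~ /ɜ/ ~ /ʌ/
Low: only /ɑ/ (back); no front partner.
So /ɑ/ is the unpaired segment.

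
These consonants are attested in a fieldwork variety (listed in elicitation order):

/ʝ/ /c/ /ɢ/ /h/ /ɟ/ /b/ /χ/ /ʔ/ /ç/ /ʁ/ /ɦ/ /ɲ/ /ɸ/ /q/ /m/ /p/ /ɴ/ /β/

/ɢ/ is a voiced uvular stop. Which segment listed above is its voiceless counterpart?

/q/

The voiceless counterpart is a voiceless uvular stop — in this inventory, /q/.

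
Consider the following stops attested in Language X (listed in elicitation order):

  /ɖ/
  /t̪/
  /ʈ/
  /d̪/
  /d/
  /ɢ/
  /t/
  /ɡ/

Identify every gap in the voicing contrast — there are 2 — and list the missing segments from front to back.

place of articulation  voiceless  voiced  
dental            t̪        d̪      
alveolar          t         d       
retroflex         ʈ         ɖ       
velar             —         ɡ       
uvular            —         ɢ       
Gaps, from front to back: velar lacks voiceless (/k/); uvular lacks voiceless (/q/).

/k/, /q/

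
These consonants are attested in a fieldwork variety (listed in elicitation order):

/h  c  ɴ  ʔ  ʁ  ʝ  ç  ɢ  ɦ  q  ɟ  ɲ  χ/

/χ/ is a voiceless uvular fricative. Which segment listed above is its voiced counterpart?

/ʁ/

The voiced counterpart is a voiced uvular fricative — in this inventory, /ʁ/.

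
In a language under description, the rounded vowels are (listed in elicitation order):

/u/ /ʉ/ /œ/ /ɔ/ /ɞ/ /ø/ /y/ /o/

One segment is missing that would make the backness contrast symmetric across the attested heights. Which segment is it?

high: front /y/, central /ʉ/, back /u/.
high-mid: front /ø/, central —, back /o/.
low-mid: front /œ/, central /ɞ/, back /ɔ/.
The high-mid row has no central member, so the gap is the high-mid central rounded vowel /ɵ/.

/ɵ/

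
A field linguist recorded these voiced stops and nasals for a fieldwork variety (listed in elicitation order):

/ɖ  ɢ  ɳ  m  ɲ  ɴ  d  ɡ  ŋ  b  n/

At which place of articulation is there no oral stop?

Oral stop: /b/ (bilabial), /d/ (alveolar), /ɖ/ (retroflex), /ɡ/ (velar), /ɢ/ (uvular).
Nasal: /m/ (bilabial), /n/ (alveolar), /ɳ/ (retroflex), /ɲ/ (palatal), /ŋ/ (velar), /ɴ/ (uvular).
Every place of articulation has an oral stop member except palatal, where /ɟ/ would be expected.

palatal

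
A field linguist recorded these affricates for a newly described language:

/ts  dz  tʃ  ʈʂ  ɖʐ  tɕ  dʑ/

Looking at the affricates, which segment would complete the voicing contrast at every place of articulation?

/dʒ/

Voiceless: /ts/ (alveolar), /tʃ/ (postalveolar), /ʈʂ/ (retroflex), /tɕ/ (alveolo-palatal).
Voiced: /dz/ (alveolar), /ɖʐ/ (retroflex), /dʑ/ (alveolo-palatal).
The postalveolar row has no voiced member, so the gap is the voiced postalveolar affricate /dʒ/.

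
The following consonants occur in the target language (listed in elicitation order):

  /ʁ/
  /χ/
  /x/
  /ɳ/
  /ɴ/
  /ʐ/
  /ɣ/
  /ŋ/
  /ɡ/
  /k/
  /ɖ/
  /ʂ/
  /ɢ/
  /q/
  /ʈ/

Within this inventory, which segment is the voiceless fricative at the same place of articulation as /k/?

/x/

/k/ is a voiceless velar stop.
The voiceless fricative at the same place is a voiceless velar fricative — in this inventory, /x/.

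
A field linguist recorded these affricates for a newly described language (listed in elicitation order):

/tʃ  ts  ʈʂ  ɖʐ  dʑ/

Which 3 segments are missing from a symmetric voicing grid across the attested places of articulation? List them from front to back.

Voiceless: /ts/ (alveolar), /tʃ/ (postalveolar), /ʈʂ/ (retroflex).
Voiced: /ɖʐ/ (retroflex), /dʑ/ (alveolo-palatal).
Gaps, from front to back: alveolar lacks voiced (/dz/); postalveolar lacks voiced (/dʒ/); alveolo-palatal lacks voiceless (/tɕ/).

/dz/, /dʒ/, /tɕ/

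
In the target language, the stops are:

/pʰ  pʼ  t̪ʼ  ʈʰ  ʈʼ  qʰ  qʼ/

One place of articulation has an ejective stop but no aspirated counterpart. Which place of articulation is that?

dental

place of articulation  aspirated  ejective
bilabial          pʰ        pʼ      
dental            —         t̪ʼ     
retroflex         ʈʰ        ʈʼ      
uvular            qʰ        qʼ      
Every place of articulation has an aspirated member except dental, where /t̪ʰ/ would be expected.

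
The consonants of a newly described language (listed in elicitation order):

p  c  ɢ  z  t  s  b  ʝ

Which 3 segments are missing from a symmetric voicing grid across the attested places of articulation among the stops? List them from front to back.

/d/, /ɟ/, /q/

place of articulation  voiceless  voiced  
bilabial          p         b       
alveolar          t         —       
palatal           c         —       
uvular            —         ɢ       
Gaps, from front to back: alveolar lacks voiced (/d/); palatal lacks voiced (/ɟ/); uvular lacks voiceless (/q/).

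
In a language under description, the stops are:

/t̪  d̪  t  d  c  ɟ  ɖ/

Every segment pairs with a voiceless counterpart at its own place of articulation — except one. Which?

Dental: /t̪/ ~ /d̪/
Alveolar: /t/ ~ /d/
Palatal: /c/ ~ /ɟ/
Retroflex: only /ɖ/ (voiced); no voiceless partner.
So /ɖ/ is the unpaired segment.

/ɖ/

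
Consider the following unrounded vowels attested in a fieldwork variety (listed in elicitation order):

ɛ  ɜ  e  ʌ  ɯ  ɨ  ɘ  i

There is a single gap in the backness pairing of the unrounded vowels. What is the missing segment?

/ɤ/

Front: /i/ (high), /e/ (high-mid), /ɛ/ (low-mid).
Central: /ɨ/ (high), /ɘ/ (high-mid), /ɜ/ (low-mid).
Back: /ɯ/ (high), /ʌ/ (low-mid).
The high-mid row has no back member, so the gap is the high-mid back unrounded vowel /ɤ/.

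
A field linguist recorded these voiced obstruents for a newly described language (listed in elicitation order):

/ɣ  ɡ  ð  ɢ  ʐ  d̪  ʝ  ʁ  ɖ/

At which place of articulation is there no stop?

palatal

Stop: /d̪/ (dental), /ɖ/ (retroflex), /ɡ/ (velar), /ɢ/ (uvular).
Fricative: /ð/ (dental), /ʐ/ (retroflex), /ʝ/ (palatal), /ɣ/ (velar), /ʁ/ (uvular).
Every place of articulation has a stop member except palatal, where /ɟ/ would be expected.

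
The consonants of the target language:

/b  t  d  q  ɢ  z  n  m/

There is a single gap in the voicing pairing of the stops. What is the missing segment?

/p/

place of articulation  voiceless  voiced  
bilabial          —         b       
alveolar          t         d       
uvular            q         ɢ       
The bilabial row has no voiceless member, so the gap is the voiceless bilabial stop /p/.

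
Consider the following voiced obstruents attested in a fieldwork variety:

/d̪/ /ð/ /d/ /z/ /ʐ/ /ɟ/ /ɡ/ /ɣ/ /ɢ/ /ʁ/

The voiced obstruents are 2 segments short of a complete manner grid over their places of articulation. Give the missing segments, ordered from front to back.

/ɖ/, /ʝ/

place of articulation  stop      fricative
dental            d̪        ð       
alveolar          d         z       
retroflex         —         ʐ       
palatal           ɟ         —       
velar             ɡ         ɣ       
uvular            ɢ         ʁ       
Gaps, from front to back: retroflex lacks stop (/ɖ/); palatal lacks fricative (/ʝ/).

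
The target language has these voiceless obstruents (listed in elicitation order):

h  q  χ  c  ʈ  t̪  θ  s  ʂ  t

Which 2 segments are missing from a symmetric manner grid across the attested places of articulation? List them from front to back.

/ç/, /ʔ/

dental: stop /t̪/, fricative /θ/.
alveolar: stop /t/, fricative /s/.
retroflex: stop /ʈ/, fricative /ʂ/.
palatal: stop /c/, fricative —.
uvular: stop /q/, fricative /χ/.
glottal: stop —, fricative /h/.
Gaps, from front to back: palatal lacks fricative (/ç/); glottal lacks stop (/ʔ/).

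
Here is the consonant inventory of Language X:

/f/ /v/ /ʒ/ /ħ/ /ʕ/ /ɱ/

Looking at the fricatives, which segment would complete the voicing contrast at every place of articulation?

Voiceless: /f/ (labiodental), /ħ/ (pharyngeal).
Voiced: /v/ (labiodental), /ʒ/ (postalveolar), /ʕ/ (pharyngeal).
The postalveolar row has no voiceless member, so the gap is the voiceless postalveolar fricative /ʃ/.

/ʃ/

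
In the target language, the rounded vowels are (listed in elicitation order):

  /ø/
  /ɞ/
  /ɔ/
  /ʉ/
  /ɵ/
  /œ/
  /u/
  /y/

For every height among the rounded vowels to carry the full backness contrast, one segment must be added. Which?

/o/

Front: /y/ (high), /ø/ (high-mid), /œ/ (low-mid).
Central: /ʉ/ (high), /ɵ/ (high-mid), /ɞ/ (low-mid).
Back: /u/ (high), /ɔ/ (low-mid).
The high-mid row has no back member, so the gap is the high-mid back rounded vowel /o/.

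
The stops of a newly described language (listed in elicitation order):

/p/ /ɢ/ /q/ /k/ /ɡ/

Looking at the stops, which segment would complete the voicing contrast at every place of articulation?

Voiceless: /p/ (bilabial), /k/ (velar), /q/ (uvular).
Voiced: /ɡ/ (velar), /ɢ/ (uvular).
The bilabial row has no voiced member, so the gap is the voiced bilabial stop /b/.

/b/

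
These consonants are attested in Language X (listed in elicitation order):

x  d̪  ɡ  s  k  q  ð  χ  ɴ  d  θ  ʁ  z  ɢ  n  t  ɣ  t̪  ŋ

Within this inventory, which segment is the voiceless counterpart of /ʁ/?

/ʁ/ is a voiced uvular fricative.
The voiceless counterpart is a voiceless uvular fricative — in this inventory, /χ/.

/χ/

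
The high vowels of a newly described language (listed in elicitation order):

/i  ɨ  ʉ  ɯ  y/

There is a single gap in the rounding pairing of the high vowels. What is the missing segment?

backness          unrounded  rounded 
front             i         y       
central           ɨ         ʉ       
back              ɯ         —       
The back row has no rounded member, so the gap is the back rounded vowel /u/.

/u/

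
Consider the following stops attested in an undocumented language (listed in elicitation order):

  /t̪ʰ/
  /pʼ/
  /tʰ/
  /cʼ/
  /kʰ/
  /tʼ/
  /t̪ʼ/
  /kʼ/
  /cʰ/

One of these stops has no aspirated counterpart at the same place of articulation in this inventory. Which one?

Dental: /t̪ʰ/ ~ /t̪ʼ/
Alveolar: /tʰ/ ~ /tʼ/
Palatal: /cʰ/ ~ /cʼ/
Velar: /kʰ/ ~ /kʼ/
Bilabial: only /pʼ/ (ejective); no aspirated partner.
So /pʼ/ is the unpaired segment.

/pʼ/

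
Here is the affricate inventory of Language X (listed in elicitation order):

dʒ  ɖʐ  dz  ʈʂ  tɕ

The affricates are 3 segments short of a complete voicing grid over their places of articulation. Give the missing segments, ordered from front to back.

Voiceless: /ʈʂ/ (retroflex), /tɕ/ (alveolo-palatal).
Voiced: /dz/ (alveolar), /dʒ/ (postalveolar), /ɖʐ/ (retroflex).
Gaps, from front to back: alveolar lacks voiceless (/ts/); postalveolar lacks voiceless (/tʃ/); alveolo-palatal lacks voiced (/dʑ/).

/ts/, /tʃ/, /dʑ/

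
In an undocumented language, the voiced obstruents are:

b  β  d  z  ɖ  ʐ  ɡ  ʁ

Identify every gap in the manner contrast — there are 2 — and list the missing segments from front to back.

Stop: /b/ (bilabial), /d/ (alveolar), /ɖ/ (retroflex), /ɡ/ (velar).
Fricative: /β/ (bilabial), /z/ (alveolar), /ʐ/ (retroflex), /ʁ/ (uvular).
Gaps, from front to back: velar lacks fricative (/ɣ/); uvular lacks stop (/ɢ/).

/ɣ/, /ɢ/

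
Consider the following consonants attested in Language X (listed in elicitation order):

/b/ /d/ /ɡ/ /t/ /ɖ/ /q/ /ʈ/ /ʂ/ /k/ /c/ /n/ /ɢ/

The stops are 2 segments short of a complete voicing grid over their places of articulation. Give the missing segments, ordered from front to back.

Voiceless: /t/ (alveolar), /ʈ/ (retroflex), /c/ (palatal), /k/ (velar), /q/ (uvular).
Voiced: /b/ (bilabial), /d/ (alveolar), /ɖ/ (retroflex), /ɡ/ (velar), /ɢ/ (uvular).
Gaps, from front to back: bilabial lacks voiceless (/p/); palatal lacks voiced (/ɟ/).

/p/, /ɟ/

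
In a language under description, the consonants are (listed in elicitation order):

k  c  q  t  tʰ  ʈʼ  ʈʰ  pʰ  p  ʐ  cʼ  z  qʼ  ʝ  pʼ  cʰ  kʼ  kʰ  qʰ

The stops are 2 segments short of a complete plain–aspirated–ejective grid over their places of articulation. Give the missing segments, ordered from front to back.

bilabial: plain /p/, aspirated /pʰ/, ejective /pʼ/.
alveolar: plain /t/, aspirated /tʰ/, ejective —.
retroflex: plain —, aspirated /ʈʰ/, ejective /ʈʼ/.
palatal: plain /c/, aspirated /cʰ/, ejective /cʼ/.
velar: plain /k/, aspirated /kʰ/, ejective /kʼ/.
uvular: plain /q/, aspirated /qʰ/, ejective /qʼ/.
Gaps, from front to back: alveolar lacks ejective (/tʼ/); retroflex lacks plain (/ʈ/).

/tʼ/, /ʈ/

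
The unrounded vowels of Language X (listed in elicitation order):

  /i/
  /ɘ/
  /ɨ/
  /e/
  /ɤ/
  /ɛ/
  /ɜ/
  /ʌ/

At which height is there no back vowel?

high

high: front /i/, central /ɨ/, back —.
high-mid: front /e/, central /ɘ/, back /ɤ/.
low-mid: front /ɛ/, central /ɜ/, back /ʌ/.
Every height has a back member except high, where /ɯ/ would be expected.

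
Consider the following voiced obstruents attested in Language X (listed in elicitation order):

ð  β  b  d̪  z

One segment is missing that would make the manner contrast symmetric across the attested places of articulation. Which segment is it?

place of articulation  stop      fricative
bilabial          b         β       
dental            d̪        ð       
alveolar          —         z       
The alveolar row has no stop member, so the gap is the alveolar stop /d/.

/d/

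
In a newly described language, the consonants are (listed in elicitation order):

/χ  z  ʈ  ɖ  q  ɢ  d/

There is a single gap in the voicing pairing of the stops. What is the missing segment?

place of articulation  voiceless  voiced  
alveolar          —         d       
retroflex         ʈ         ɖ       
uvular            q         ɢ       
The alveolar row has no voiceless member, so the gap is the voiceless alveolar stop /t/.

/t/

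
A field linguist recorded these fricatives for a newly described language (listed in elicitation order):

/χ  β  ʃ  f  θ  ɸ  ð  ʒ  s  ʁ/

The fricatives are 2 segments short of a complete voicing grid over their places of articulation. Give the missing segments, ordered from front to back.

bilabial: voiceless /ɸ/, voiced /β/.
labiodental: voiceless /f/, voiced —.
dental: voiceless /θ/, voiced /ð/.
alveolar: voiceless /s/, voiced —.
postalveolar: voiceless /ʃ/, voiced /ʒ/.
uvular: voiceless /χ/, voiced /ʁ/.
Gaps, from front to back: labiodental lacks voiced (/v/); alveolar lacks voiced (/z/).

/v/, /z/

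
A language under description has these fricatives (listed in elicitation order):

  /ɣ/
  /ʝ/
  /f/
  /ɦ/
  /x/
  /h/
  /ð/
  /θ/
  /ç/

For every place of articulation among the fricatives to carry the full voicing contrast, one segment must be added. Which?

/v/

place of articulation  voiceless  voiced  
labiodental       f         —       
dental            θ         ð       
palatal           ç         ʝ       
velar             x         ɣ       
glottal           h         ɦ       
The labiodental row has no voiced member, so the gap is the voiced labiodental fricative /v/.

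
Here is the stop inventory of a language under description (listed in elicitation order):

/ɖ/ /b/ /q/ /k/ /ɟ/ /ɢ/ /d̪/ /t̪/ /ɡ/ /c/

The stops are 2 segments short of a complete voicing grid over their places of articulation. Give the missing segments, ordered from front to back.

place of articulation  voiceless  voiced  
bilabial          —         b       
dental            t̪        d̪      
retroflex         —         ɖ       
palatal           c         ɟ       
velar             k         ɡ       
uvular            q         ɢ       
Gaps, from front to back: bilabial lacks voiceless (/p/); retroflex lacks voiceless (/ʈ/).

/p/, /ʈ/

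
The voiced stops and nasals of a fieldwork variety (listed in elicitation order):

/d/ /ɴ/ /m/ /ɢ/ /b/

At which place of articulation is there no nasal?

alveolar

place of articulation  oral stop  nasal   
bilabial          b         m       
alveolar          d         —       
uvular            ɢ         ɴ       
Every place of articulation has a nasal member except alveolar, where /n/ would be expected.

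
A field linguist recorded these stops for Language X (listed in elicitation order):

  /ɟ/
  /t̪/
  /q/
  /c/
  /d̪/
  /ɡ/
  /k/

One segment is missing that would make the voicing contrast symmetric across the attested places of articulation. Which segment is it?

/ɢ/

Voiceless: /t̪/ (dental), /c/ (palatal), /k/ (velar), /q/ (uvular).
Voiced: /d̪/ (dental), /ɟ/ (palatal), /ɡ/ (velar).
The uvular row has no voiced member, so the gap is the voiced uvular stop /ɢ/.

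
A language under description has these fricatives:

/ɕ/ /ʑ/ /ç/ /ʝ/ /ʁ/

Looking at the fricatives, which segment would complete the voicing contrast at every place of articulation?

/χ/

place of articulation  voiceless  voiced  
alveolo-palatal   ɕ         ʑ       
palatal           ç         ʝ       
uvular            —         ʁ       
The uvular row has no voiceless member, so the gap is the voiceless uvular fricative /χ/.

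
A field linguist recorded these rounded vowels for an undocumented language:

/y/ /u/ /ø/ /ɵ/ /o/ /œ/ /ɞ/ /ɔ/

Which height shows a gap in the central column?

high: front /y/, central —, back /u/.
high-mid: front /ø/, central /ɵ/, back /o/.
low-mid: front /œ/, central /ɞ/, back /ɔ/.
Every height has a central member except high, where /ʉ/ would be expected.

high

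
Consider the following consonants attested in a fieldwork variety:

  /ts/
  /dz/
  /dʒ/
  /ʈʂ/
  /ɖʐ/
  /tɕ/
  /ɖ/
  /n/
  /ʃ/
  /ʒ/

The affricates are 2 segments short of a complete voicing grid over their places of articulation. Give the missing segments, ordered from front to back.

place of articulation  voiceless  voiced  
alveolar          ts        dz      
postalveolar      —         dʒ      
retroflex         ʈʂ        ɖʐ      
alveolo-palatal   tɕ        —       
Gaps, from front to back: postalveolar lacks voiceless (/tʃ/); alveolo-palatal lacks voiced (/dʑ/).

/tʃ/, /dʑ/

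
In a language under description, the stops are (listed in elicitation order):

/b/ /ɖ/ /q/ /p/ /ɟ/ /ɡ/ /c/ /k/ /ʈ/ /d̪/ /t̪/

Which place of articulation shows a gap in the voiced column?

uvular

Voiceless: /p/ (bilabial), /t̪/ (dental), /ʈ/ (retroflex), /c/ (palatal), /k/ (velar), /q/ (uvular).
Voiced: /b/ (bilabial), /d̪/ (dental), /ɖ/ (retroflex), /ɟ/ (palatal), /ɡ/ (velar).
Every place of articulation has a voiced member except uvular, where /ɢ/ would be expected.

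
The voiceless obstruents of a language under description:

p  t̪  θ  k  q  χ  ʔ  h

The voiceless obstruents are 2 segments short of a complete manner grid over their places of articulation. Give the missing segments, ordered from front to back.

/ɸ/, /x/

bilabial: stop /p/, fricative —.
dental: stop /t̪/, fricative /θ/.
velar: stop /k/, fricative —.
uvular: stop /q/, fricative /χ/.
glottal: stop /ʔ/, fricative /h/.
Gaps, from front to back: bilabial lacks fricative (/ɸ/); velar lacks fricative (/x/).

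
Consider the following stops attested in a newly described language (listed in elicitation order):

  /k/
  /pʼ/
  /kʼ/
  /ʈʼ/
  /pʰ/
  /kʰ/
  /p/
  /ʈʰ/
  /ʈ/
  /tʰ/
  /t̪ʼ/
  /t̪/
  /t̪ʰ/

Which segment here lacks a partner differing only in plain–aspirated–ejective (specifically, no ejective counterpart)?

Bilabial: /p/ ~ /pʰ/ ~ /pʼ/
Dental: /t̪/ ~ /t̪ʰ/ ~ /t̪ʼ/
Retroflex: /ʈ/ ~ /ʈʰ/ ~ /ʈʼ/
Velar: /k/ ~ /kʰ/ ~ /kʼ/
Alveolar: only /tʰ/ (aspirated); no ejective partner.
So /tʰ/ is the unpaired segment.

/tʰ/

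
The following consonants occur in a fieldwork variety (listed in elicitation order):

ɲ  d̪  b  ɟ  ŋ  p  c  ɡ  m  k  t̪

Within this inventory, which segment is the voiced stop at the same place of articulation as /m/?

/m/ is a bilabial nasal.
The voiced stop at the same place is a voiced bilabial stop — in this inventory, /b/.

/b/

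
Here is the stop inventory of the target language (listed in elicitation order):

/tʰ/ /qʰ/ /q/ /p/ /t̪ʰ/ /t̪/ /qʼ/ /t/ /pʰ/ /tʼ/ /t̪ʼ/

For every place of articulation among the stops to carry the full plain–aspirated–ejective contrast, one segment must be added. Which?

bilabial: plain /p/, aspirated /pʰ/, ejective —.
dental: plain /t̪/, aspirated /t̪ʰ/, ejective /t̪ʼ/.
alveolar: plain /t/, aspirated /tʰ/, ejective /tʼ/.
uvular: plain /q/, aspirated /qʰ/, ejective /qʼ/.
The bilabial row has no ejective member, so the gap is the ejective bilabial stop /pʼ/.

/pʼ/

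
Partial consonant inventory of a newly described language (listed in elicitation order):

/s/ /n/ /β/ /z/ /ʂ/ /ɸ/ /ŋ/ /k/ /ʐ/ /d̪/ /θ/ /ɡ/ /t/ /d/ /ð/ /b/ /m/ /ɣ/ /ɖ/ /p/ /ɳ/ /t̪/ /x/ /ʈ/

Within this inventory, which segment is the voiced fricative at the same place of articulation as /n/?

/n/ is an alveolar nasal.
The voiced fricative at the same place is a voiced alveolar fricative — in this inventory, /z/.

/z/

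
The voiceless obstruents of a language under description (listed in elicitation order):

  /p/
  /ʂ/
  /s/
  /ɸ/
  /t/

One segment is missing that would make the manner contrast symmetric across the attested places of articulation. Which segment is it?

Stop: /p/ (bilabial), /t/ (alveolar).
Fricative: /ɸ/ (bilabial), /s/ (alveolar), /ʂ/ (retroflex).
The retroflex row has no stop member, so the gap is the retroflex stop /ʈ/.

/ʈ/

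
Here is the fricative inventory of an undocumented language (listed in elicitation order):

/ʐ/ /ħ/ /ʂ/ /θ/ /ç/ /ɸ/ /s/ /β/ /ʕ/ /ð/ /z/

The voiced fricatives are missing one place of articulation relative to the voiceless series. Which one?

Voiceless: /ɸ/ (bilabial), /θ/ (dental), /s/ (alveolar), /ʂ/ (retroflex), /ç/ (palatal), /ħ/ (pharyngeal).
Voiced: /β/ (bilabial), /ð/ (dental), /z/ (alveolar), /ʐ/ (retroflex), /ʕ/ (pharyngeal).
Every place of articulation has a voiced member except palatal, where /ʝ/ would be expected.

palatal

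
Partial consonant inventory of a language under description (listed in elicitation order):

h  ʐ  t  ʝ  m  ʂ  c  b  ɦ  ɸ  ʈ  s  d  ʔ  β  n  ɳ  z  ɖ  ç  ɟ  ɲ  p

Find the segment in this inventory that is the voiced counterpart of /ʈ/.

/ʈ/ is a voiceless retroflex stop.
The voiced counterpart is a voiced retroflex stop — in this inventory, /ɖ/.

/ɖ/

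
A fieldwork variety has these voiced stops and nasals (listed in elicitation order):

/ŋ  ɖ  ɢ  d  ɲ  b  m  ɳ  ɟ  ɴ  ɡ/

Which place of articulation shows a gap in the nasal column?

alveolar

Oral stop: /b/ (bilabial), /d/ (alveolar), /ɖ/ (retroflex), /ɟ/ (palatal), /ɡ/ (velar), /ɢ/ (uvular).
Nasal: /m/ (bilabial), /ɳ/ (retroflex), /ɲ/ (palatal), /ŋ/ (velar), /ɴ/ (uvular).
Every place of articulation has a nasal member except alveolar, where /n/ would be expected.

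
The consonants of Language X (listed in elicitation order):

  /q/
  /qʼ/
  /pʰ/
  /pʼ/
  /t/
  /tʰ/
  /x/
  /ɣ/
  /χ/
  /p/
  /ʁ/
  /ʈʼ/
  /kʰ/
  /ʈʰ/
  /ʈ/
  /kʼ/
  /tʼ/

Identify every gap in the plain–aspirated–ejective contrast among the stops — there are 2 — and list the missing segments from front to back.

/k/, /qʰ/

bilabial: plain /p/, aspirated /pʰ/, ejective /pʼ/.
alveolar: plain /t/, aspirated /tʰ/, ejective /tʼ/.
retroflex: plain /ʈ/, aspirated /ʈʰ/, ejective /ʈʼ/.
velar: plain —, aspirated /kʰ/, ejective /kʼ/.
uvular: plain /q/, aspirated —, ejective /qʼ/.
Gaps, from front to back: velar lacks plain (/k/); uvular lacks aspirated (/qʰ/).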